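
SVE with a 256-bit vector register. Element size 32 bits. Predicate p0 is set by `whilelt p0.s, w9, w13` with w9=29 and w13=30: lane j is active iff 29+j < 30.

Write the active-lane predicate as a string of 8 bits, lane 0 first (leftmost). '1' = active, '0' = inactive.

predicate = 10000000

register lanes = 256/32 = 8
p0[j] = (29+j < 30); true for j=0..0 → 1 lanes set
bits (lane 0 leftmost): 10000000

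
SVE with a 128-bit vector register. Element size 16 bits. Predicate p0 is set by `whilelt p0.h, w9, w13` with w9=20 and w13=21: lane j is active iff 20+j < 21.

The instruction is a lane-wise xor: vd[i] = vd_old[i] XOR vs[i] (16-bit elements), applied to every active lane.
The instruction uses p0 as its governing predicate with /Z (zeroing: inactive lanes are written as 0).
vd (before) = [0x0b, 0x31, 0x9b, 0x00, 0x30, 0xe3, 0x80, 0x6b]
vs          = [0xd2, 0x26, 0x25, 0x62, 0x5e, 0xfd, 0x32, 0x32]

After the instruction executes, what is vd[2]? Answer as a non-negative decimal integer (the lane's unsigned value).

vd[2] = 0

register lanes = 128/16 = 8
whilelt: lane j active iff 20+j < 21 → j < 1 → 1 active
  i=0: xor(0x0b,0xd2) → 217
  i=1: tail/zero → 0
  i=2: tail/zero → 0
  i=3: tail/zero → 0
  i=4: tail/zero → 0
  i=5: tail/zero → 0
  i=6: tail/zero → 0
  i=7: tail/zero → 0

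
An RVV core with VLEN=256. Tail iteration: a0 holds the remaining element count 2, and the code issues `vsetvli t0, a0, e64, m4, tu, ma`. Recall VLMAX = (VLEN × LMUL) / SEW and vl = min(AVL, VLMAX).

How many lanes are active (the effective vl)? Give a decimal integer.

lanes per group: 256·4/64 = 16
vl = min(AVL, VLMAX) = min(2, 16) = 2

vl = 2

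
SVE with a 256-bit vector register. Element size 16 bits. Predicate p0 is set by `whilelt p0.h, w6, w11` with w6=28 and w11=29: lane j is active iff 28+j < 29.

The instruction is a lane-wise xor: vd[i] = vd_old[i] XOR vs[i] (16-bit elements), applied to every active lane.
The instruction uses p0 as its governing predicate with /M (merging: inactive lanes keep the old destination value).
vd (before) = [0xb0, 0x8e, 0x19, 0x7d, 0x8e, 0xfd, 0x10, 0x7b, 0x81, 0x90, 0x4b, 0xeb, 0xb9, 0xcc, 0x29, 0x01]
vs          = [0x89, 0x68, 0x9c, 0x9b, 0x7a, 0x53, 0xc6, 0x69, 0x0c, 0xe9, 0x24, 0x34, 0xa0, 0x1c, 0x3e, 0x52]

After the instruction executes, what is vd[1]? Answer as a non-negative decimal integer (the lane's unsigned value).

vd[1] = 142

register lanes = 256/16 = 16
whilelt: lane j active iff 28+j < 29 → j < 1 → 1 active
  i=0: xor(0xb0,0x89) → 57
  i=1: tail/keep → 142
  i=2: tail/keep → 25
  i=3: tail/keep → 125
  i=4: tail/keep → 142
  i=5: tail/keep → 253
  i=6: tail/keep → 16
  i=7: tail/keep → 123
  i=8: tail/keep → 129
  i=9: tail/keep → 144
  i=10: tail/keep → 75
  i=11: tail/keep → 235
  i=12: tail/keep → 185
  i=13: tail/keep → 204
  i=14: tail/keep → 41
  i=15: tail/keep → 1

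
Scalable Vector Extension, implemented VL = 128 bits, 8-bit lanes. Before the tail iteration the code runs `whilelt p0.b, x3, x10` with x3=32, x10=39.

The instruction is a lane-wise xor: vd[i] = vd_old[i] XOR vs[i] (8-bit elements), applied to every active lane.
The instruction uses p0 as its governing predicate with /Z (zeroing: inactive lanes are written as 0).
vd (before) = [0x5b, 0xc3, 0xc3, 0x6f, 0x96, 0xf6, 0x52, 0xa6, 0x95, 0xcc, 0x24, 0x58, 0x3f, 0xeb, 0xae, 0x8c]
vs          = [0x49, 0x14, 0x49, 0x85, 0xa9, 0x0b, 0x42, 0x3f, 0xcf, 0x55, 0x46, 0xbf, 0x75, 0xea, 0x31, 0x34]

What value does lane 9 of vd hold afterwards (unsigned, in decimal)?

vd[9] = 0

register lanes = 128/8 = 16
active while 32+j < 39, i.e. j ∈ [0,7) capped at 16 ⇒ 7
vd[0] xor(0x5b,0x49) -> 0x12
vd[1] xor(0xc3,0x14) -> 0xd7
vd[2] xor(0xc3,0x49) -> 0x8a
vd[3] xor(0x6f,0x85) -> 0xea
vd[4] xor(0x96,0xa9) -> 0x3f
vd[5] xor(0xf6,0x0b) -> 0xfd
vd[6] xor(0x52,0x42) -> 0x10
vd[7] tail/zero -> 0x00
vd[8] tail/zero -> 0x00
vd[9] tail/zero -> 0x00
vd[10] tail/zero -> 0x00
vd[11] tail/zero -> 0x00
vd[12] tail/zero -> 0x00
vd[13] tail/zero -> 0x00
vd[14] tail/zero -> 0x00
vd[15] tail/zero -> 0x00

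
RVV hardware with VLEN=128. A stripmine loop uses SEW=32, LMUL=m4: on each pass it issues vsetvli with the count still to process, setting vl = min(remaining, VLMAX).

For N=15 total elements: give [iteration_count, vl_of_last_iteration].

[iterations, last_vl] = [1, 15]

VLMAX = (128 × 4) / 32 = 16 lanes
iterations = ceil(15/16) = 1; final-pass vl = 15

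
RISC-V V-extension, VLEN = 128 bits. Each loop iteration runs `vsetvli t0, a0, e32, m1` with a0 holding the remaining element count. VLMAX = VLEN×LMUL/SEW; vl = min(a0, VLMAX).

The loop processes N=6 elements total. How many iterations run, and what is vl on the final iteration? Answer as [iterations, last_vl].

VLMAX = (128 × 1) / 32 = 4 lanes
6 elements at 4/iter → 2 passes, remainder 2 on the last

[iterations, last_vl] = [2, 2]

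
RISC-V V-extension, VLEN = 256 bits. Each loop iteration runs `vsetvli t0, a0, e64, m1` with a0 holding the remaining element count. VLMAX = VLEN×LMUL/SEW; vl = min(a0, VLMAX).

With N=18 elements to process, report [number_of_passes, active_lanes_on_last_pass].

VLMAX = (256 × 1) / 64 = 4 lanes
iterations = ceil(18/4) = 5; final-pass vl = 2

[iterations, last_vl] = [5, 2]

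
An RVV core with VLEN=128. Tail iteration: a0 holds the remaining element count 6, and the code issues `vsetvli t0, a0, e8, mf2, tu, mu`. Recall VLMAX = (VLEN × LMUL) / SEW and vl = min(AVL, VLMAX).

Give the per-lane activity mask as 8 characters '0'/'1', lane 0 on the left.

predicate = 11111100

VLMAX = (128 × 1/2) / 8 = 8 lanes
AVL=6 ≤ VLMAX=8, so vl = 6
bits (lane 0 leftmost): 11111100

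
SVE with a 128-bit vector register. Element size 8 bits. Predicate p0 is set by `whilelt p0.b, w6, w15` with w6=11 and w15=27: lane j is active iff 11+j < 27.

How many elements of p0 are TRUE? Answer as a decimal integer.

lane count: 128 div 8 = 16
active while 11+j < 27, i.e. j ∈ [0,16) capped at 16 ⇒ 16

vl = 16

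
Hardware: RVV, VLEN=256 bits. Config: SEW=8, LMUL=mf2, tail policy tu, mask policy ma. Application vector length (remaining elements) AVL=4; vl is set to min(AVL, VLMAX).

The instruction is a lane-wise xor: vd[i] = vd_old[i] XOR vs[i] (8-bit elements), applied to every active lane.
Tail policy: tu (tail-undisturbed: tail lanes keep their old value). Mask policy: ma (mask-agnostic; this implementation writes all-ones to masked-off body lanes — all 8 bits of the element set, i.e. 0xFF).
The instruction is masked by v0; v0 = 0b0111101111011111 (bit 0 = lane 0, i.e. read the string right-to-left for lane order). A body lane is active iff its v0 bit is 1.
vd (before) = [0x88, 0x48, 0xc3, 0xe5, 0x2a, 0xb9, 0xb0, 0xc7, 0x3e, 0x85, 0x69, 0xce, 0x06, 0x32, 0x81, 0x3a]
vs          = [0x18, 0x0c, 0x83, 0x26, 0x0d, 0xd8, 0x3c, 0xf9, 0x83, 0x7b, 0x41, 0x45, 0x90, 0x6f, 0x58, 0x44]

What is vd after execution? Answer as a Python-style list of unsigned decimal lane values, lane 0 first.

VLMAX = (256 × 1/2) / 8 = 16 lanes
AVL=4 ≤ VLMAX=16, so vl = 4
lane  0: xor(0x88,0x18) ⇒ 0x90
lane  1: xor(0x48,0x0c) ⇒ 0x44
lane  2: xor(0xc3,0x83) ⇒ 0x40
lane  3: xor(0xe5,0x26) ⇒ 0xc3
lane  4: tail/keep ⇒ 0x2a
lane  5: tail/keep ⇒ 0xb9
lane  6: tail/keep ⇒ 0xb0
lane  7: tail/keep ⇒ 0xc7
lane  8: tail/keep ⇒ 0x3e
lane  9: tail/keep ⇒ 0x85
lane 10: tail/keep ⇒ 0x69
lane 11: tail/keep ⇒ 0xce
lane 12: tail/keep ⇒ 0x06
lane 13: tail/keep ⇒ 0x32
lane 14: tail/keep ⇒ 0x81
lane 15: tail/keep ⇒ 0x3a

vd = [144, 68, 64, 195, 42, 185, 176, 199, 62, 133, 105, 206, 6, 50, 129, 58]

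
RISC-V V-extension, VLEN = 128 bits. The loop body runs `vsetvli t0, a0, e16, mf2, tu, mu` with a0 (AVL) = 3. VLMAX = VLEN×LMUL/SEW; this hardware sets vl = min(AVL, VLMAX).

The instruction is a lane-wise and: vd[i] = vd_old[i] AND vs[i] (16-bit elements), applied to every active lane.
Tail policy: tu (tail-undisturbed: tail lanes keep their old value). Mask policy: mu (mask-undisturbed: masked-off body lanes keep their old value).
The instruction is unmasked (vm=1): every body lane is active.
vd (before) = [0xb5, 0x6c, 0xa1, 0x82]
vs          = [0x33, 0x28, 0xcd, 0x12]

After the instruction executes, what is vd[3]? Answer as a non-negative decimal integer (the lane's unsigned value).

vd[3] = 130

VLMAX = (128 × 1/2) / 16 = 4 lanes
vl = min(AVL, VLMAX) = min(3, 4) = 3
  i=0: and(0xb5,0x33) → 49
  i=1: and(0x6c,0x28) → 40
  i=2: and(0xa1,0xcd) → 129
  i=3: tail/keep → 130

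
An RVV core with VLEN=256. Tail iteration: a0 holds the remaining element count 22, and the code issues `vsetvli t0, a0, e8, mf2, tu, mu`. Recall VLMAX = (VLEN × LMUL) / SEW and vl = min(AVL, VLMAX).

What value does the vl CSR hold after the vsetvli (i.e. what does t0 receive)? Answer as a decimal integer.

vl = 16

lanes per group: 256·1/2/8 = 16
AVL=22 > VLMAX=16, so vl = 16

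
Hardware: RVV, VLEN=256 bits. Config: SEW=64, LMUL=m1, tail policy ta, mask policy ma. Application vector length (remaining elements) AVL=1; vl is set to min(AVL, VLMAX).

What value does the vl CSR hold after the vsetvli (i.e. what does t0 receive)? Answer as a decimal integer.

VLMAX = (256 × 1) / 64 = 4 lanes
vl = min(AVL, VLMAX) = min(1, 4) = 1

vl = 1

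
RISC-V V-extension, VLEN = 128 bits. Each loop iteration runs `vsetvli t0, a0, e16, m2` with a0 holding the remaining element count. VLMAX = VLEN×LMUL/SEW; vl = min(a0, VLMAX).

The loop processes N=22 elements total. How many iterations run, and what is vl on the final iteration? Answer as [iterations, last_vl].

[iterations, last_vl] = [2, 6]

lanes per group: 128·2/16 = 16
N=22: ⌈22/16⌉ = 2 iters; last vl = 22 − 1×16 = 6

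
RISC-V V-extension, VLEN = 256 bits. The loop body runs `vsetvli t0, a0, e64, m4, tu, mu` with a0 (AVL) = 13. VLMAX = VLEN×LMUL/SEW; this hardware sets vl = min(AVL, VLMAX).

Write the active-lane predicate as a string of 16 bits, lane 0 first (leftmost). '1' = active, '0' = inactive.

predicate = 1111111111111000

VLMAX = (256 × 4) / 64 = 16 lanes
AVL=13 ≤ VLMAX=16, so vl = 13
bits (lane 0 leftmost): 1111111111111000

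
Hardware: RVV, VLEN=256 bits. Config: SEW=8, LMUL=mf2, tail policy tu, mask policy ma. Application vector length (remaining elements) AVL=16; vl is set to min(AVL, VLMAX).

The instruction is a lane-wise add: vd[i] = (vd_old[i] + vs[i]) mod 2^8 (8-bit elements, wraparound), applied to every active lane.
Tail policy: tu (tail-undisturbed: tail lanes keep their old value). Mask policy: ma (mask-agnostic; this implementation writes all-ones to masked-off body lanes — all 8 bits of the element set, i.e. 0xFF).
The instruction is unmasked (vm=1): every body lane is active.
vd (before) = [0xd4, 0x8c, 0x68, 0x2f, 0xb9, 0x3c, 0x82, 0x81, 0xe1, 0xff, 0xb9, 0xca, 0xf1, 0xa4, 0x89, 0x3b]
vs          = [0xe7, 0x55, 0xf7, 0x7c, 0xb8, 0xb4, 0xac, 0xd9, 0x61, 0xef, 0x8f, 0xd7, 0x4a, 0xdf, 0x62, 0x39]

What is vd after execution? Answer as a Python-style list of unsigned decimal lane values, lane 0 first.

lanes per group: 256·1/2/8 = 16
AVL=16 ≤ VLMAX=16, so vl = 16
lane  0: add(0xd4,0xe7) ⇒ 0xbb
lane  1: add(0x8c,0x55) ⇒ 0xe1
lane  2: add(0x68,0xf7) ⇒ 0x5f
lane  3: add(0x2f,0x7c) ⇒ 0xab
lane  4: add(0xb9,0xb8) ⇒ 0x71
lane  5: add(0x3c,0xb4) ⇒ 0xf0
lane  6: add(0x82,0xac) ⇒ 0x2e
lane  7: add(0x81,0xd9) ⇒ 0x5a
lane  8: add(0xe1,0x61) ⇒ 0x42
lane  9: add(0xff,0xef) ⇒ 0xee
lane 10: add(0xb9,0x8f) ⇒ 0x48
lane 11: add(0xca,0xd7) ⇒ 0xa1
lane 12: add(0xf1,0x4a) ⇒ 0x3b
lane 13: add(0xa4,0xdf) ⇒ 0x83
lane 14: add(0x89,0x62) ⇒ 0xeb
lane 15: add(0x3b,0x39) ⇒ 0x74

vd = [187, 225, 95, 171, 113, 240, 46, 90, 66, 238, 72, 161, 59, 131, 235, 116]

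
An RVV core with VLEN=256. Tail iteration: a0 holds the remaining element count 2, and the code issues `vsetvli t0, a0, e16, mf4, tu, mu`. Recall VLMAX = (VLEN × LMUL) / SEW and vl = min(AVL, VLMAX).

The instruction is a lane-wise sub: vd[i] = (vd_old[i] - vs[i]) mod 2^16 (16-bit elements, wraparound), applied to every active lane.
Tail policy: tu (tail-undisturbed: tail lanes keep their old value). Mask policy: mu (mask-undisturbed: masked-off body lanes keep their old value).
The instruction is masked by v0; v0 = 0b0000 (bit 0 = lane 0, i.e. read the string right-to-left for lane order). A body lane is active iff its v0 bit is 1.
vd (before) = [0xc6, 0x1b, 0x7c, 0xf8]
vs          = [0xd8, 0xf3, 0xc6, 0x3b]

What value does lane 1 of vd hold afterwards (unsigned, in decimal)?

lanes per group: 256·1/4/16 = 4
AVL=2 ≤ VLMAX=4, so vl = 2
lane  0: mask-off/keep ⇒ 0xc6
lane  1: mask-off/keep ⇒ 0x1b
lane  2: tail/keep ⇒ 0x7c
lane  3: tail/keep ⇒ 0xf8

vd[1] = 27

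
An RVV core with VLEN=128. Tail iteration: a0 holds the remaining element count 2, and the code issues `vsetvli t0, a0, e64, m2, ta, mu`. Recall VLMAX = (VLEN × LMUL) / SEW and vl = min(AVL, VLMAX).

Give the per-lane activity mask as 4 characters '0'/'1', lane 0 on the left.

predicate = 1100

lanes per group: 128·2/64 = 4
vl = min(AVL, VLMAX) = min(2, 4) = 2
bits (lane 0 leftmost): 1100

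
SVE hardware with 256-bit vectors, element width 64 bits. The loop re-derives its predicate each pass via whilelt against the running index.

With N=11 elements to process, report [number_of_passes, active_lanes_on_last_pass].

[iterations, last_vl] = [3, 3]

256-bit reg / 64-bit elem → 4 lanes
iterations = ceil(11/4) = 3; final-pass vl = 3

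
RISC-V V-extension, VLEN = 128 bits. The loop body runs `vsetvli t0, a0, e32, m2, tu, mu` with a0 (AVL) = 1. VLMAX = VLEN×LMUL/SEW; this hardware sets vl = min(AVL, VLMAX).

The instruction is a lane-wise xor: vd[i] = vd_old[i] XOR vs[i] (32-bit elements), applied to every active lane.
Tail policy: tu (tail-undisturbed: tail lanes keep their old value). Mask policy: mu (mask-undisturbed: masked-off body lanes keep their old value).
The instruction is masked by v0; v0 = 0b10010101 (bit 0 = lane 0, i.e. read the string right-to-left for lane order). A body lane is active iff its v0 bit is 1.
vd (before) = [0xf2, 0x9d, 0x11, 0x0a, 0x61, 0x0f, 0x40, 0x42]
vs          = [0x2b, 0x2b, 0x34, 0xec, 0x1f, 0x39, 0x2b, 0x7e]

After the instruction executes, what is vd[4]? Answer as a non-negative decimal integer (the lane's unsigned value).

vd[4] = 97

VLMAX = VLEN×LMUL/SEW = 128×2/32 = 8
vl ← min(1, 8) = 1
vd[0] xor(0xf2,0x2b) -> 0xd9
vd[1] tail/keep -> 0x9d
vd[2] tail/keep -> 0x11
vd[3] tail/keep -> 0x0a
vd[4] tail/keep -> 0x61
vd[5] tail/keep -> 0x0f
vd[6] tail/keep -> 0x40
vd[7] tail/keep -> 0x42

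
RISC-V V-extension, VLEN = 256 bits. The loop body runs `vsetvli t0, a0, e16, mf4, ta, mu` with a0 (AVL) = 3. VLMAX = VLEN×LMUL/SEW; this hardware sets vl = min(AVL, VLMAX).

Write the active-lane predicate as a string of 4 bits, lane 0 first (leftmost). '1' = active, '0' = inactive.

lanes per group: 256·1/4/16 = 4
vl ← min(3, 4) = 3
bits (lane 0 leftmost): 1110

predicate = 1110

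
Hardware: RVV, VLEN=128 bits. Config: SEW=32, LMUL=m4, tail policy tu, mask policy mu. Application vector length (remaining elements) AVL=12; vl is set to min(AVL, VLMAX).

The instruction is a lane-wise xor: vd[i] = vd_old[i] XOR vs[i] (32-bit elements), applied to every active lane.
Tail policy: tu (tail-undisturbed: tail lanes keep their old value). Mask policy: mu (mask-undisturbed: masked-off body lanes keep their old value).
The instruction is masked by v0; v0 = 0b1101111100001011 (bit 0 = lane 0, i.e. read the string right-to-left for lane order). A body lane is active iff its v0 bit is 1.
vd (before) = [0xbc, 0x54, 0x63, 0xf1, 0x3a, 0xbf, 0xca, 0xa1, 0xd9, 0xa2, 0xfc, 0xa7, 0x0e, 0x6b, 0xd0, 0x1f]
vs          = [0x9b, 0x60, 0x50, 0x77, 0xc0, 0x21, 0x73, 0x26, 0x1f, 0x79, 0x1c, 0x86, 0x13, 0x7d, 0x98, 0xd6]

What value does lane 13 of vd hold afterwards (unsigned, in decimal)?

vd[13] = 107

VLMAX = (128 × 4) / 32 = 16 lanes
vl = min(AVL, VLMAX) = min(12, 16) = 12
  i=0: xor(0xbc,0x9b) → 39
  i=1: xor(0x54,0x60) → 52
  i=2: mask-off/keep → 99
  i=3: xor(0xf1,0x77) → 134
  i=4: mask-off/keep → 58
  i=5: mask-off/keep → 191
  i=6: mask-off/keep → 202
  i=7: mask-off/keep → 161
  i=8: xor(0xd9,0x1f) → 198
  i=9: xor(0xa2,0x79) → 219
  i=10: xor(0xfc,0x1c) → 224
  i=11: xor(0xa7,0x86) → 33
  i=12: tail/keep → 14
  i=13: tail/keep → 107
  i=14: tail/keep → 208
  i=15: tail/keep → 31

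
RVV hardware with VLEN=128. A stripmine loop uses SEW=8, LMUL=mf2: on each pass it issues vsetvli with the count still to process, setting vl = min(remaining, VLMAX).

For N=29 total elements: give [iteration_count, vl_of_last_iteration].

VLMAX = (128 × 1/2) / 8 = 8 lanes
iterations = ceil(29/8) = 4; final-pass vl = 5

[iterations, last_vl] = [4, 5]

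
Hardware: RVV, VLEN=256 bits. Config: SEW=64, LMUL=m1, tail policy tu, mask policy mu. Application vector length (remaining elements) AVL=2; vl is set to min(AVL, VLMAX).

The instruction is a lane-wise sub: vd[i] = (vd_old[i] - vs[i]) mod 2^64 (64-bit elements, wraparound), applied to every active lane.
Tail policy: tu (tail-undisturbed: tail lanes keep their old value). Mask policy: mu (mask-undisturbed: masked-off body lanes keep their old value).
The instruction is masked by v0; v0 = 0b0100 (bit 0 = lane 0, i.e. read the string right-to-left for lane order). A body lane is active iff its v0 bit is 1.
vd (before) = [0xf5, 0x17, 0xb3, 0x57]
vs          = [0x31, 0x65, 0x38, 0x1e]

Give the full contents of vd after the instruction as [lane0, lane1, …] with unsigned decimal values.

VLMAX = (256 × 1) / 64 = 4 lanes
vl = min(AVL, VLMAX) = min(2, 4) = 2
vd[0] mask-off/keep -> 0xf5
vd[1] mask-off/keep -> 0x17
vd[2] tail/keep -> 0xb3
vd[3] tail/keep -> 0x57

vd = [245, 23, 179, 87]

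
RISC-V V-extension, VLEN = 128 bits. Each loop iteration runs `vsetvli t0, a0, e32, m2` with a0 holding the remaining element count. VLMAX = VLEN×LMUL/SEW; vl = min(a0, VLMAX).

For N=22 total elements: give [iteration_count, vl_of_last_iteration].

VLMAX = VLEN×LMUL/SEW = 128×2/32 = 8
22 elements at 8/iter → 3 passes, remainder 6 on the last

[iterations, last_vl] = [3, 6]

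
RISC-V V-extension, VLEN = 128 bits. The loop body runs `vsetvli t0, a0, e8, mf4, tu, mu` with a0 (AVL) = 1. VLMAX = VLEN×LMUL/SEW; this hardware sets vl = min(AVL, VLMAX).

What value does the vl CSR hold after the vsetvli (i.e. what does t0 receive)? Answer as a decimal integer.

VLMAX = VLEN×LMUL/SEW = 128×1/4/8 = 4
vl ← min(1, 4) = 1

vl = 1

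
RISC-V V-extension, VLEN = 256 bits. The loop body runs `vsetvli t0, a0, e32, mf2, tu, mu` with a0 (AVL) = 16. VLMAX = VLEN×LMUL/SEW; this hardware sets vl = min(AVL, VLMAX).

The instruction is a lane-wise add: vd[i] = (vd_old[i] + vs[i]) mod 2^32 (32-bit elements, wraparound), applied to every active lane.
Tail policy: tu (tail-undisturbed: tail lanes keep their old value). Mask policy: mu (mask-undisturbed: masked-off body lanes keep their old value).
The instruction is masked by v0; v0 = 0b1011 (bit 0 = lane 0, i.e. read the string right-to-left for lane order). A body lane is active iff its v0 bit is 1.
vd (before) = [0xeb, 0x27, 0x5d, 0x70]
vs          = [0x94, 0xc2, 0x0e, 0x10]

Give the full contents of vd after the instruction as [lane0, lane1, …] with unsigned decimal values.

vd = [383, 233, 93, 128]

lanes per group: 256·1/2/32 = 4
vl ← min(16, 4) = 4
lane  0: add(0xeb,0x94) ⇒ 0x17f
lane  1: add(0x27,0xc2) ⇒ 0xe9
lane  2: mask-off/keep ⇒ 0x5d
lane  3: add(0x70,0x10) ⇒ 0x80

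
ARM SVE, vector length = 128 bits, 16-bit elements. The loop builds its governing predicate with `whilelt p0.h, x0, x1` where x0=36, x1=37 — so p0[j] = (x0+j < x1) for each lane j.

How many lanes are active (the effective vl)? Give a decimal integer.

128-bit reg / 16-bit elem → 8 lanes
p0[j] = (36+j < 37); true for j=0..0 → 1 lanes set

vl = 1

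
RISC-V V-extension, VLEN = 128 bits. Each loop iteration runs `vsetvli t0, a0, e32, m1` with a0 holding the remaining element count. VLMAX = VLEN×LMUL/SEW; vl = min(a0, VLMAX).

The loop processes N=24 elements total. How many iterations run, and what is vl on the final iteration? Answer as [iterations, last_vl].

VLMAX = VLEN×LMUL/SEW = 128×1/32 = 4
N=24: ⌈24/4⌉ = 6 iters; last vl = 24 − 5×4 = 4

[iterations, last_vl] = [6, 4]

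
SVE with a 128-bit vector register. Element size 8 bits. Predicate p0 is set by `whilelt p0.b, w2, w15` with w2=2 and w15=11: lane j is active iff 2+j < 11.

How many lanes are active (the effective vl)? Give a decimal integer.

vl = 9

128-bit reg / 8-bit elem → 16 lanes
whilelt: lane j active iff 2+j < 11 → j < 9 → 9 active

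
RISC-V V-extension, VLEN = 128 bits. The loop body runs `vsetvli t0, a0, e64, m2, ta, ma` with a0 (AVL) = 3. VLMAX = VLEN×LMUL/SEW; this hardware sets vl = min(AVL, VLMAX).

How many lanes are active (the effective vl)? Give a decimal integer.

VLMAX = (128 × 2) / 64 = 4 lanes
vl ← min(3, 4) = 3

vl = 3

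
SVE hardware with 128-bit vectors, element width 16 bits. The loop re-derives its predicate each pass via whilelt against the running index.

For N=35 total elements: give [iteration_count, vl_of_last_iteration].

128-bit reg / 16-bit elem → 8 lanes
N=35: ⌈35/8⌉ = 5 iters; last vl = 35 − 4×8 = 3

[iterations, last_vl] = [5, 3]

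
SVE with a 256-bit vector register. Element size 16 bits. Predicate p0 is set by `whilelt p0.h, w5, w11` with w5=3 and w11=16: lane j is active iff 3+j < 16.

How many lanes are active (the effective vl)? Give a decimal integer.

vl = 13

register lanes = 256/16 = 16
active while 3+j < 16, i.e. j ∈ [0,13) capped at 16 ⇒ 13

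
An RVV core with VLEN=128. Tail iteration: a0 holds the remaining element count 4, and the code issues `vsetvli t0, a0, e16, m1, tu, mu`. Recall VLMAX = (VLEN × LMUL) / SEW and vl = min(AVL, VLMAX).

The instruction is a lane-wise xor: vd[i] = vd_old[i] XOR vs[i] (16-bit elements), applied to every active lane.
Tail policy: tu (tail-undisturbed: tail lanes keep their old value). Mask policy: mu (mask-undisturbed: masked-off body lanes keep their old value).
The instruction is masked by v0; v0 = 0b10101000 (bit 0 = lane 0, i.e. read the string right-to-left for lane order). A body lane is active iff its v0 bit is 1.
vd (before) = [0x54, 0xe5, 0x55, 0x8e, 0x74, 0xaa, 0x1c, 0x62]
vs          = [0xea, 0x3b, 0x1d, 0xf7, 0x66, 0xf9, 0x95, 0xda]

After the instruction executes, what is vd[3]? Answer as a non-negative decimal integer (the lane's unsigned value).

vd[3] = 121

VLMAX = VLEN×LMUL/SEW = 128×1/16 = 8
vl ← min(4, 8) = 4
vd[0] mask-off/keep -> 0x54
vd[1] mask-off/keep -> 0xe5
vd[2] mask-off/keep -> 0x55
vd[3] xor(0x8e,0xf7) -> 0x79
vd[4] tail/keep -> 0x74
vd[5] tail/keep -> 0xaa
vd[6] tail/keep -> 0x1c
vd[7] tail/keep -> 0x62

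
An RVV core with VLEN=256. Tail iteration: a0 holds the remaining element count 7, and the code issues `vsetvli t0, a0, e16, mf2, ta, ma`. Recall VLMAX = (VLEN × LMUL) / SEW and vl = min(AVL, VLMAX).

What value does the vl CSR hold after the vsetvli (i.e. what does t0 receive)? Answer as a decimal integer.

lanes per group: 256·1/2/16 = 8
vl = min(AVL, VLMAX) = min(7, 8) = 7

vl = 7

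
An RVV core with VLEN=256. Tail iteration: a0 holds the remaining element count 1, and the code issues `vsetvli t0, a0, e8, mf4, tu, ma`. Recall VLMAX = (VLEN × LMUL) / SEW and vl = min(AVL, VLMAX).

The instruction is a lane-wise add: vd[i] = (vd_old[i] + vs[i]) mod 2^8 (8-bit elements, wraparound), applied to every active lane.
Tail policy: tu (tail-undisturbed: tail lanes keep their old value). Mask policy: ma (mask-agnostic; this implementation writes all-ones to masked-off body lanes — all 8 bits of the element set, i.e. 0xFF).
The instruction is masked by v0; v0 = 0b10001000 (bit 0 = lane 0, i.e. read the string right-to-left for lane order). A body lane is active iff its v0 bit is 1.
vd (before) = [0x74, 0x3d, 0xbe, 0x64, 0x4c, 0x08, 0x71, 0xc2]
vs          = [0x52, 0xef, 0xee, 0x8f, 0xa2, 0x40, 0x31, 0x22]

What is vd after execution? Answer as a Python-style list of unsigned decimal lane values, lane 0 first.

lanes per group: 256·1/4/8 = 8
vl = min(AVL, VLMAX) = min(1, 8) = 1
[0] mask-off/ones = 0xff
[1] tail/keep = 0x3d
[2] tail/keep = 0xbe
[3] tail/keep = 0x64
[4] tail/keep = 0x4c
[5] tail/keep = 0x08
[6] tail/keep = 0x71
[7] tail/keep = 0xc2

vd = [255, 61, 190, 100, 76, 8, 113, 194]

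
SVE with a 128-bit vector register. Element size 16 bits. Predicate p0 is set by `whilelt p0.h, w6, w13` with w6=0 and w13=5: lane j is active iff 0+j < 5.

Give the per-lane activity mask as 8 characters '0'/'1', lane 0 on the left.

lane count: 128 div 16 = 8
whilelt: lane j active iff 0+j < 5 → j < 5 → 5 active
bits (lane 0 leftmost): 11111000

predicate = 11111000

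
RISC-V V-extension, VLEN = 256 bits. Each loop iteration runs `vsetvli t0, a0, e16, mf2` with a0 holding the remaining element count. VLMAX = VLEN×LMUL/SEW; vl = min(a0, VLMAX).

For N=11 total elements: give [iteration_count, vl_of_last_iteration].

VLMAX = (256 × 1/2) / 16 = 8 lanes
11 elements at 8/iter → 2 passes, remainder 3 on the last

[iterations, last_vl] = [2, 3]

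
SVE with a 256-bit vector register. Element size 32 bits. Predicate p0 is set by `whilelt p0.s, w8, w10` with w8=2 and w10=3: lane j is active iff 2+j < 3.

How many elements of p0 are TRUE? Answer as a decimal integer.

256-bit reg / 32-bit elem → 8 lanes
whilelt: lane j active iff 2+j < 3 → j < 1 → 1 active

vl = 1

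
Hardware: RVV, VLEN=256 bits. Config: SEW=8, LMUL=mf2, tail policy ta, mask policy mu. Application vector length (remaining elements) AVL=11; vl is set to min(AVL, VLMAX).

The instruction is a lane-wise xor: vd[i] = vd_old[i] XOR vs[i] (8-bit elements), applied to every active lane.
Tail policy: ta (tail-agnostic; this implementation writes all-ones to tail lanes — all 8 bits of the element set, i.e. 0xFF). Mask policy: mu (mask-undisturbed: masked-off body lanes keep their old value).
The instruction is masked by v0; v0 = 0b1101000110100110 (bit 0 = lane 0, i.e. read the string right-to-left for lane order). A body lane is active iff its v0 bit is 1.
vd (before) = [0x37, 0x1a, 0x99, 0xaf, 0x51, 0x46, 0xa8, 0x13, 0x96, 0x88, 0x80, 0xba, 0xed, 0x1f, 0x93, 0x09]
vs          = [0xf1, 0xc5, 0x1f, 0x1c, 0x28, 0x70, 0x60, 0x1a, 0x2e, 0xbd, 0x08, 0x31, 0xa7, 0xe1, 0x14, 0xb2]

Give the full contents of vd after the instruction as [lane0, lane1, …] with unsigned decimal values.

vd = [55, 223, 134, 175, 81, 54, 168, 9, 184, 136, 128, 255, 255, 255, 255, 255]

VLMAX = VLEN×LMUL/SEW = 256×1/2/8 = 16
vl ← min(11, 16) = 11
lane  0: mask-off/keep ⇒ 0x37
lane  1: xor(0x1a,0xc5) ⇒ 0xdf
lane  2: xor(0x99,0x1f) ⇒ 0x86
lane  3: mask-off/keep ⇒ 0xaf
lane  4: mask-off/keep ⇒ 0x51
lane  5: xor(0x46,0x70) ⇒ 0x36
lane  6: mask-off/keep ⇒ 0xa8
lane  7: xor(0x13,0x1a) ⇒ 0x09
lane  8: xor(0x96,0x2e) ⇒ 0xb8
lane  9: mask-off/keep ⇒ 0x88
lane 10: mask-off/keep ⇒ 0x80
lane 11: tail/ones ⇒ 0xff
lane 12: tail/ones ⇒ 0xff
lane 13: tail/ones ⇒ 0xff
lane 14: tail/ones ⇒ 0xff
lane 15: tail/ones ⇒ 0xff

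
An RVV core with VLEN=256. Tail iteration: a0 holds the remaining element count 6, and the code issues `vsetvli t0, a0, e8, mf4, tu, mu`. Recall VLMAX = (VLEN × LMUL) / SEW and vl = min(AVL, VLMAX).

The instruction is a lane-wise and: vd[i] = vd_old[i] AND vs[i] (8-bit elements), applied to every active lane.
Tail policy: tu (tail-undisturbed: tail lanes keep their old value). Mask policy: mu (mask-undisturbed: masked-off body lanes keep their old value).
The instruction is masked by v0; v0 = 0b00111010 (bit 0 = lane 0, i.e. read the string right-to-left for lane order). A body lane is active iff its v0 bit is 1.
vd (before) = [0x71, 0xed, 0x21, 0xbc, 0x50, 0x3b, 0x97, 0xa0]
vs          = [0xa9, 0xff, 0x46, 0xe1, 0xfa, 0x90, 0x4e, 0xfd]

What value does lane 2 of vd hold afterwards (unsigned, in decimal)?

vd[2] = 33

VLMAX = VLEN×LMUL/SEW = 256×1/4/8 = 8
vl ← min(6, 8) = 6
vd[0] mask-off/keep -> 0x71
vd[1] and(0xed,0xff) -> 0xed
vd[2] mask-off/keep -> 0x21
vd[3] and(0xbc,0xe1) -> 0xa0
vd[4] and(0x50,0xfa) -> 0x50
vd[5] and(0x3b,0x90) -> 0x10
vd[6] tail/keep -> 0x97
vd[7] tail/keep -> 0xa0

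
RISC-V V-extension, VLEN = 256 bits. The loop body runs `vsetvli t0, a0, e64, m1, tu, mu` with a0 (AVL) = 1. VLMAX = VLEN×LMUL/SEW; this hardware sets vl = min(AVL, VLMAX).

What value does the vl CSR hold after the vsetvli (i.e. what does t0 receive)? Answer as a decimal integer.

VLMAX = (256 × 1) / 64 = 4 lanes
AVL=1 ≤ VLMAX=4, so vl = 1

vl = 1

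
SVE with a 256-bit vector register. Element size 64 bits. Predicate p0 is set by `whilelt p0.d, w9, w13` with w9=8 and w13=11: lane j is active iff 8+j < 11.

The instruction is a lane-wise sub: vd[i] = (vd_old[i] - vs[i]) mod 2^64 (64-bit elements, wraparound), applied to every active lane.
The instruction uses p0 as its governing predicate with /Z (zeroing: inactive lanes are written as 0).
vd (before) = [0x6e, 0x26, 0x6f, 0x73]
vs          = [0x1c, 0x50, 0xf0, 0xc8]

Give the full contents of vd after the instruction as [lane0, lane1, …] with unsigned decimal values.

lane count: 256 div 64 = 4
whilelt: lane j active iff 8+j < 11 → j < 3 → 3 active
[0] sub(0x6e,0x1c) = 0x52
[1] sub(0x26,0x50) = 0xffffffffffffffd6
[2] sub(0x6f,0xf0) = 0xffffffffffffff7f
[3] tail/zero = 0x00

vd = [82, 18446744073709551574, 18446744073709551487, 0]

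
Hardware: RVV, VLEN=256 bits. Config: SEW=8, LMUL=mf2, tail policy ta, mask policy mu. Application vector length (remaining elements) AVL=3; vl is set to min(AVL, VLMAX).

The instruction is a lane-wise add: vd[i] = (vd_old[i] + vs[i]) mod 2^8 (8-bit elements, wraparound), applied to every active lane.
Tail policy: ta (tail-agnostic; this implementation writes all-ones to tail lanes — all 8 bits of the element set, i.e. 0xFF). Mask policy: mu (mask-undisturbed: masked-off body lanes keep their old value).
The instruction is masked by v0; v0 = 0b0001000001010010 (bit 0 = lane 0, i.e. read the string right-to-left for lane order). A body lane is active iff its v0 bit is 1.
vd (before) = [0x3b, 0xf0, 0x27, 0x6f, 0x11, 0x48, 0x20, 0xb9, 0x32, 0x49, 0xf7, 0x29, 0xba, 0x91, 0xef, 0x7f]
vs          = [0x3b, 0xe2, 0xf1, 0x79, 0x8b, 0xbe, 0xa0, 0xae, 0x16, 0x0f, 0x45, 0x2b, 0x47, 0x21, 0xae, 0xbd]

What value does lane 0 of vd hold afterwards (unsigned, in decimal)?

vd[0] = 59

VLMAX = (256 × 1/2) / 8 = 16 lanes
vl ← min(3, 16) = 3
  i=0: mask-off/keep → 59
  i=1: add(0xf0,0xe2) → 210
  i=2: mask-off/keep → 39
  i=3: tail/ones → 255
  i=4: tail/ones → 255
  i=5: tail/ones → 255
  i=6: tail/ones → 255
  i=7: tail/ones → 255
  i=8: tail/ones → 255
  i=9: tail/ones → 255
  i=10: tail/ones → 255
  i=11: tail/ones → 255
  i=12: tail/ones → 255
  i=13: tail/ones → 255
  i=14: tail/ones → 255
  i=15: tail/ones → 255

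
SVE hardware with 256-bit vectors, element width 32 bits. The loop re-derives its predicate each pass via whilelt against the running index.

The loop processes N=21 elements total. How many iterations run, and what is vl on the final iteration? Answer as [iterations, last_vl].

[iterations, last_vl] = [3, 5]

lane count: 256 div 32 = 8
N=21: ⌈21/8⌉ = 3 iters; last vl = 21 − 2×8 = 5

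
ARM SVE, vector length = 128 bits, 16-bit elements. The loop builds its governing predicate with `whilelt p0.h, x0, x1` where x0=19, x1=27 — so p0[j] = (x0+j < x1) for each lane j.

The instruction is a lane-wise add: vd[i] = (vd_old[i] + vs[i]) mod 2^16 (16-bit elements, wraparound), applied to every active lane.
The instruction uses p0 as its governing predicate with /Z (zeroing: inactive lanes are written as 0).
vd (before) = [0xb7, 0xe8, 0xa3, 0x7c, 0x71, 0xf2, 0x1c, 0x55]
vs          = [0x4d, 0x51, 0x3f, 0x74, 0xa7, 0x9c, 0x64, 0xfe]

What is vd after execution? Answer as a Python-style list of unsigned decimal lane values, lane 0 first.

vd = [260, 313, 226, 240, 280, 398, 128, 339]

128-bit reg / 16-bit elem → 8 lanes
p0[j] = (19+j < 27); true for j=0..7 → 8 lanes set
lane  0: add(0xb7,0x4d) ⇒ 0x104
lane  1: add(0xe8,0x51) ⇒ 0x139
lane  2: add(0xa3,0x3f) ⇒ 0xe2
lane  3: add(0x7c,0x74) ⇒ 0xf0
lane  4: add(0x71,0xa7) ⇒ 0x118
lane  5: add(0xf2,0x9c) ⇒ 0x18e
lane  6: add(0x1c,0x64) ⇒ 0x80
lane  7: add(0x55,0xfe) ⇒ 0x153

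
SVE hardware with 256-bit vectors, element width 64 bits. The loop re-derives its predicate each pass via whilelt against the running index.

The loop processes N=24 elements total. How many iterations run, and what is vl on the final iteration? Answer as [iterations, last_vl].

[iterations, last_vl] = [6, 4]

register lanes = 256/64 = 4
24 elements at 4/iter → 6 passes, remainder 4 on the last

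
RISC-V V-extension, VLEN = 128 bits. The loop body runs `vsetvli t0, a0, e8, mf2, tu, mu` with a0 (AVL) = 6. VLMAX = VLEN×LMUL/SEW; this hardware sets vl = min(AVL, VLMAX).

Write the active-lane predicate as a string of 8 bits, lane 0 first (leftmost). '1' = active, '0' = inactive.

VLMAX = (128 × 1/2) / 8 = 8 lanes
vl = min(AVL, VLMAX) = min(6, 8) = 6
bits (lane 0 leftmost): 11111100

predicate = 11111100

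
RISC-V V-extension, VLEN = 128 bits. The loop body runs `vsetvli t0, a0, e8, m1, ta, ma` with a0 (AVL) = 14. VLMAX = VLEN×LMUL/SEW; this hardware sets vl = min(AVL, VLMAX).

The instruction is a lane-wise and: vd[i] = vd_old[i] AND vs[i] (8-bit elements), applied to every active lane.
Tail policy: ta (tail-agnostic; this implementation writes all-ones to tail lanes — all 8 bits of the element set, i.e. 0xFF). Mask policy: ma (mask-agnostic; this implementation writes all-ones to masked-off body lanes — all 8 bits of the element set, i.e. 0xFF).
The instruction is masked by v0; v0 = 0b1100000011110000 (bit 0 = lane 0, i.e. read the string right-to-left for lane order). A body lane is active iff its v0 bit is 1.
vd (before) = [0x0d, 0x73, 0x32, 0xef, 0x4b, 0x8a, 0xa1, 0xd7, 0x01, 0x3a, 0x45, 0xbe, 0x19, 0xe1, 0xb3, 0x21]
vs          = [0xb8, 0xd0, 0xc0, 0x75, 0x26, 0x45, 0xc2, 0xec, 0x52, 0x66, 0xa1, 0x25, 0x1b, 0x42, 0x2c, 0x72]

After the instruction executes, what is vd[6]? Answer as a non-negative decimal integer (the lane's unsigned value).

vd[6] = 128

VLMAX = VLEN×LMUL/SEW = 128×1/8 = 16
vl ← min(14, 16) = 14
[0] mask-off/ones = 0xff
[1] mask-off/ones = 0xff
[2] mask-off/ones = 0xff
[3] mask-off/ones = 0xff
[4] and(0x4b,0x26) = 0x02
[5] and(0x8a,0x45) = 0x00
[6] and(0xa1,0xc2) = 0x80
[7] and(0xd7,0xec) = 0xc4
[8] mask-off/ones = 0xff
[9] mask-off/ones = 0xff
[10] mask-off/ones = 0xff
[11] mask-off/ones = 0xff
[12] mask-off/ones = 0xff
[13] mask-off/ones = 0xff
[14] tail/ones = 0xff
[15] tail/ones = 0xff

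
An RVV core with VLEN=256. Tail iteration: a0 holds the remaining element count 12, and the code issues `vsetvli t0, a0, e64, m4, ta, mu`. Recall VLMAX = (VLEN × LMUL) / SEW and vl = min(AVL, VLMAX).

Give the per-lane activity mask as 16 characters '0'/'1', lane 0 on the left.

lanes per group: 256·4/64 = 16
vl = min(AVL, VLMAX) = min(12, 16) = 12
bits (lane 0 leftmost): 1111111111110000

predicate = 1111111111110000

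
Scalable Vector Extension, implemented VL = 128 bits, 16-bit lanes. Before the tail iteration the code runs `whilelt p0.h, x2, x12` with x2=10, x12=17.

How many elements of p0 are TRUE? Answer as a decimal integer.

128-bit reg / 16-bit elem → 8 lanes
p0[j] = (10+j < 17); true for j=0..6 → 7 lanes set

vl = 7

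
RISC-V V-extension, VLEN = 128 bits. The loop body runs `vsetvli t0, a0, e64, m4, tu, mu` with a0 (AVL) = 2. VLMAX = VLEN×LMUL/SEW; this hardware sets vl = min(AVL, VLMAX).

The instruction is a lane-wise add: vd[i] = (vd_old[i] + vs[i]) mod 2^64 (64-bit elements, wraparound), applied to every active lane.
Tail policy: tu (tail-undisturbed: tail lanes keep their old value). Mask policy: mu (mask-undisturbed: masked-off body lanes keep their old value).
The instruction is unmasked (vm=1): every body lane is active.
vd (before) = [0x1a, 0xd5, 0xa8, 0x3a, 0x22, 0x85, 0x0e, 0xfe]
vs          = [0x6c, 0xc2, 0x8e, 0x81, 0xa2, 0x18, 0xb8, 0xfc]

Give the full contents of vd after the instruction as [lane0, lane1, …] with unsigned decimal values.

vd = [134, 407, 168, 58, 34, 133, 14, 254]

VLMAX = (128 × 4) / 64 = 8 lanes
AVL=2 ≤ VLMAX=8, so vl = 2
[0] add(0x1a,0x6c) = 0x86
[1] add(0xd5,0xc2) = 0x197
[2] tail/keep = 0xa8
[3] tail/keep = 0x3a
[4] tail/keep = 0x22
[5] tail/keep = 0x85
[6] tail/keep = 0x0e
[7] tail/keep = 0xfe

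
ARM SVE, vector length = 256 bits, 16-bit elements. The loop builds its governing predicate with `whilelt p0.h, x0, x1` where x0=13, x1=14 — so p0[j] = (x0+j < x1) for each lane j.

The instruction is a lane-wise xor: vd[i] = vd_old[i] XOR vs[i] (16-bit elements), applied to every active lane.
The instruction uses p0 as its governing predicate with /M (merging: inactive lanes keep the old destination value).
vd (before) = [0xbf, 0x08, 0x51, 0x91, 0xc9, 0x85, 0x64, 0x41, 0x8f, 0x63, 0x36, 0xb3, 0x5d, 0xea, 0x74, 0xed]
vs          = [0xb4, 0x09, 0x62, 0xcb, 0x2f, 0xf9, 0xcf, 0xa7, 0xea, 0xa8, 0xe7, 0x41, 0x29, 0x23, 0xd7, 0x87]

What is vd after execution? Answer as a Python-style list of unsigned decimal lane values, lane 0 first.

vd = [11, 8, 81, 145, 201, 133, 100, 65, 143, 99, 54, 179, 93, 234, 116, 237]

256-bit reg / 16-bit elem → 16 lanes
whilelt: lane j active iff 13+j < 14 → j < 1 → 1 active
[0] xor(0xbf,0xb4) = 0x0b
[1] tail/keep = 0x08
[2] tail/keep = 0x51
[3] tail/keep = 0x91
[4] tail/keep = 0xc9
[5] tail/keep = 0x85
[6] tail/keep = 0x64
[7] tail/keep = 0x41
[8] tail/keep = 0x8f
[9] tail/keep = 0x63
[10] tail/keep = 0x36
[11] tail/keep = 0xb3
[12] tail/keep = 0x5d
[13] tail/keep = 0xea
[14] tail/keep = 0x74
[15] tail/keep = 0xed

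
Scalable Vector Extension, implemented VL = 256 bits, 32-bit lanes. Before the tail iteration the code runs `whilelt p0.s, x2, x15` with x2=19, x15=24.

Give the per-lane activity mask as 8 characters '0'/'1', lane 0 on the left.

predicate = 11111000

register lanes = 256/32 = 8
p0[j] = (19+j < 24); true for j=0..4 → 5 lanes set
bits (lane 0 leftmost): 11111000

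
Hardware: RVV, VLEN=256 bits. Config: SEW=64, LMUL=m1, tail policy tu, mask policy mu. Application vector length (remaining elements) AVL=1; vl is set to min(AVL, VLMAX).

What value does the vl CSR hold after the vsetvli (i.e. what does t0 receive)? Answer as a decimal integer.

lanes per group: 256·1/64 = 4
AVL=1 ≤ VLMAX=4, so vl = 1

vl = 1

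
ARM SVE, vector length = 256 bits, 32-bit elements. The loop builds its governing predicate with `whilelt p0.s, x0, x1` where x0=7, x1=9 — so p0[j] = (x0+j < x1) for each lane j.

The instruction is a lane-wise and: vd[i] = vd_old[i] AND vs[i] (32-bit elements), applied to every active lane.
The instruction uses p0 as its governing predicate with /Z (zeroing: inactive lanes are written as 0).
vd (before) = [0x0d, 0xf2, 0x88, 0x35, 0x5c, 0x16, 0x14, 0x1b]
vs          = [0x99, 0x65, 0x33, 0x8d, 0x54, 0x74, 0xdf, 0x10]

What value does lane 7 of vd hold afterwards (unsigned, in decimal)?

256-bit reg / 32-bit elem → 8 lanes
p0[j] = (7+j < 9); true for j=0..1 → 2 lanes set
vd[0] and(0x0d,0x99) -> 0x09
vd[1] and(0xf2,0x65) -> 0x60
vd[2] tail/zero -> 0x00
vd[3] tail/zero -> 0x00
vd[4] tail/zero -> 0x00
vd[5] tail/zero -> 0x00
vd[6] tail/zero -> 0x00
vd[7] tail/zero -> 0x00

vd[7] = 0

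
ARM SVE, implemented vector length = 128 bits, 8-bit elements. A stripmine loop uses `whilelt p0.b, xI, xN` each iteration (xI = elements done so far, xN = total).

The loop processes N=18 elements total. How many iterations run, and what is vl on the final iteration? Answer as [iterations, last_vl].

[iterations, last_vl] = [2, 2]

lane count: 128 div 8 = 16
iterations = ceil(18/16) = 2; final-pass vl = 2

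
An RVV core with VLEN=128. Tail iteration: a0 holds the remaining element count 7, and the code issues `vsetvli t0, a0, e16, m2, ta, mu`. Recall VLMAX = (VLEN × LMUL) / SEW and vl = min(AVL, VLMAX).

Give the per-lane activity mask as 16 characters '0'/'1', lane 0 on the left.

predicate = 1111111000000000

lanes per group: 128·2/16 = 16
vl ← min(7, 16) = 7
bits (lane 0 leftmost): 1111111000000000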